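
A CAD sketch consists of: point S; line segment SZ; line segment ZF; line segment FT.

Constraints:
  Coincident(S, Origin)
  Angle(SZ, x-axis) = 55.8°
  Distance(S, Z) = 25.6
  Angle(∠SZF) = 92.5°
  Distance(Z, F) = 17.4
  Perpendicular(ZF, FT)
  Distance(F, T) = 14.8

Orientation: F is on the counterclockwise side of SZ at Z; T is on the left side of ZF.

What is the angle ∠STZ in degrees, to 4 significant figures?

70.58°

S is at the origin; SZ runs at 55.8° with length 25.6, so Z = 25.6·(cos 55.8°, sin 55.8°) = (14.39, 21.17). ∠SZF = 92.5°, so ZF runs at 55.8° + (180° − 92.5°) = 143.3° from the x-axis; with |ZF| = 17.4, F = Z + 17.4·(cos 143.3°, sin 143.3°) = (0.4384, 31.57). The perpendicularity gives FT at right angles to ZF; with |FT| = 14.8 on the left of ZF, T = F + 14.8·(-0.5976, -0.8018) = (-8.406, 19.71). Then cos ∠STZ = TS·TZ / (|TS||TZ|), giving 70.58°.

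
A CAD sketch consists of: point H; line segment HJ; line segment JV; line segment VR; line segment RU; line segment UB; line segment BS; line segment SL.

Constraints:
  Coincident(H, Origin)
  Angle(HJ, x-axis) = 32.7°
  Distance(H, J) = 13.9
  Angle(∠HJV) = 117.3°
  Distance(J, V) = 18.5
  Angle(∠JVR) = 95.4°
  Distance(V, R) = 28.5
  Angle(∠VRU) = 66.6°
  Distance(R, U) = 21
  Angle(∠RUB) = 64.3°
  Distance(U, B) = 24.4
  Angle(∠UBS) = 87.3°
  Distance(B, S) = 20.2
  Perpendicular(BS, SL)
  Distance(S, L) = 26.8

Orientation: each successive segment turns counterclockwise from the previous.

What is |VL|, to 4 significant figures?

37.82

H is at the origin; HJ runs at 32.7° with length 13.9, so J = (11.70, 7.509). ∠HJV = 117.3° gives JV at 95.40° from the x-axis; with |JV| = 18.5, V = (9.956, 25.93). ∠JVR = 95.4° gives VR at -180.0° from the x-axis; with |VR| = 28.5, R = (-18.54, 25.93). ∠VRU = 66.6° gives RU at -66.60° from the x-axis; with |RU| = 21.0, U = (-10.20, 6.654). ∠RUB = 64.3° gives UB at 49.10° from the x-axis; with |UB| = 24.4, B = (5.772, 25.10). ∠UBS = 87.3° gives BS at 141.8° from the x-axis; with |BS| = 20.2, S = (-10.10, 37.59). BS is perpendicular to SL, so SL runs at -128.2°; with |SL| = 26.8, L = (-26.68, 16.53). Then |VL| = |L − V| = 37.82.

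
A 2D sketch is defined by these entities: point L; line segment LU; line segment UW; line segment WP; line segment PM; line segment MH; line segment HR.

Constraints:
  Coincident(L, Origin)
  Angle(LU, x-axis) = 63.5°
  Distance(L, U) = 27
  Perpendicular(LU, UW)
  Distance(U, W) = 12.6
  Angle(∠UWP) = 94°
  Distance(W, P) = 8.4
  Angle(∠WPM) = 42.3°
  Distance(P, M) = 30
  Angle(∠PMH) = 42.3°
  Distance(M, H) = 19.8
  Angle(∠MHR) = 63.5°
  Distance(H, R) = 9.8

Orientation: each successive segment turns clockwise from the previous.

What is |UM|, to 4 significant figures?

14.99

L is at the origin; LU runs at 63.5° with length 27.0, so U = (12.05, 24.16). LU is perpendicular to UW, so UW runs at -26.50°; with |UW| = 12.6, W = (23.32, 18.54). ∠UWP = 94.0° gives WP at -112.5° from the x-axis; with |WP| = 8.4, P = (20.11, 10.78). ∠WPM = 42.3° gives PM at 109.8° from the x-axis; with |PM| = 30.0, M = (9.947, 39.01). Then |UM| = |M − U| = 14.99.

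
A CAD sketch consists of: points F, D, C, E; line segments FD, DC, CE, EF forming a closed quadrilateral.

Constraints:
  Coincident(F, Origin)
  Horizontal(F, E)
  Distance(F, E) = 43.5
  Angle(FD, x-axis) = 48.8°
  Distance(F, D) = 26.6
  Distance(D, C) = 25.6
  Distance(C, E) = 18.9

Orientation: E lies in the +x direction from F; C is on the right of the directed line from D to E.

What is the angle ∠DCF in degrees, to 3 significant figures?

62.7°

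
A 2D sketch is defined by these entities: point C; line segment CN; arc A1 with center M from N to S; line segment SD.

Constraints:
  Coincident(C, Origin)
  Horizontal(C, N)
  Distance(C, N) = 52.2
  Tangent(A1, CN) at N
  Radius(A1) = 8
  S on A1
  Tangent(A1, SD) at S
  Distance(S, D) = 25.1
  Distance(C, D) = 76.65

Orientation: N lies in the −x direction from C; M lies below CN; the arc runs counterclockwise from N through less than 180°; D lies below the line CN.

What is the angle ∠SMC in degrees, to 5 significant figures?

138.38°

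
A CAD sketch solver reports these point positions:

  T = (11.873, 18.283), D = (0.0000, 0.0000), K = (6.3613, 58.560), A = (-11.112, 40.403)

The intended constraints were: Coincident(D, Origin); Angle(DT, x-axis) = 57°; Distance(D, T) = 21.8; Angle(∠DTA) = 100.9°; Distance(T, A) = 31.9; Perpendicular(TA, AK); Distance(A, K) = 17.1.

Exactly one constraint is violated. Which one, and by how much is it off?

Distance(A, K) = 17.1 — off by 8.10.

D = (0.00, 0.00) ✓; DT at 57.00° ✓; |DT| = 21.80 ✓; ∠DTA = 100.9° ✓; |TA| = 31.90 ✓; ∠(TA, AK) = 90.00° ✓; |AK| = 25.20 ✗.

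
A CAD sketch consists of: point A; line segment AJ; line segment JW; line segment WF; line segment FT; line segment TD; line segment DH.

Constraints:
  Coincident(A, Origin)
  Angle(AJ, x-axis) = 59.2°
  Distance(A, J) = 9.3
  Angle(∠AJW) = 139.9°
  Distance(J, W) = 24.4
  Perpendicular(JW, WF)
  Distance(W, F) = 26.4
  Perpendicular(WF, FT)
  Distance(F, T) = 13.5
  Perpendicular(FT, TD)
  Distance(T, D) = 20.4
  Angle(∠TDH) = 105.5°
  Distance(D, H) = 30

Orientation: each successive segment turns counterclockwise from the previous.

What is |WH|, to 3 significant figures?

15.5

A is at the origin; AJ runs at 59.2° with length 9.3, so J = (4.76, 7.99). ∠AJW = 139.9° gives JW at 99.3° from the x-axis; with |JW| = 24.4, W = (0.819, 32.1). The perpendicularity gives WF at right angles to JW, so WF runs at -171°; with |WF| = 26.4, F = (-25.2, 27.8). The perpendicularity gives FT at right angles to WF, so FT runs at -80.7°; with |FT| = 13.5, T = (-23.1, 14.5). FT ⟂ TD, so TD runs at 9.30°; with |TD| = 20.4, D = (-2.92, 17.8). ∠TDH = 105.5° gives DH at 83.8° from the x-axis; with |DH| = 30.0, H = (0.319, 47.6). Then |WH| = |H − W| = 15.5.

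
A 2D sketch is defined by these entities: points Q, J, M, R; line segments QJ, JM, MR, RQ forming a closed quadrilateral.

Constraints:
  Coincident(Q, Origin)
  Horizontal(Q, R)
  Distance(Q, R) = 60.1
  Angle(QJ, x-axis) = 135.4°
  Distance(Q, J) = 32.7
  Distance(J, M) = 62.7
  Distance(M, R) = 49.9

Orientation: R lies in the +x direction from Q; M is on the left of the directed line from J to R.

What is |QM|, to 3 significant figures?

56.5

Q is at the origin; QR is horizontal with |QR| = 60.1 and R in +x, so R = (60.1, 0). QJ runs at 135.4° with |QJ| = 32.7, so J = (-23.3, 23.0). M is determined by |JM| = 62.7 and |MR| = 49.9 together: it lies at the intersection of circle(J, 62.7) and circle(R, 49.9). With |JR| = 86.5, the foot of the radical line on JR is 51.6 from J and the perpendicular offset is √(62.7² − 51.6²) = 35.7. Taking the left-of-JR solution: M = (35.9, 43.6).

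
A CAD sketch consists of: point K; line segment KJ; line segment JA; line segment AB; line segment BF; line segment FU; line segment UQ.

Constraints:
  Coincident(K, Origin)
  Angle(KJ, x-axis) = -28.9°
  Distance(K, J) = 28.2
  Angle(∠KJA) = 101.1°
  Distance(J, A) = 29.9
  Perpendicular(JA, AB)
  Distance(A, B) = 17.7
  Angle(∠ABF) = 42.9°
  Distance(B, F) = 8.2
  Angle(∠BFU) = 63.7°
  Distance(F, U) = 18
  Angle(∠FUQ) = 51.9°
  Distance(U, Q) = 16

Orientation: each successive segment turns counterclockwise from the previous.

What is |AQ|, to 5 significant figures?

22.209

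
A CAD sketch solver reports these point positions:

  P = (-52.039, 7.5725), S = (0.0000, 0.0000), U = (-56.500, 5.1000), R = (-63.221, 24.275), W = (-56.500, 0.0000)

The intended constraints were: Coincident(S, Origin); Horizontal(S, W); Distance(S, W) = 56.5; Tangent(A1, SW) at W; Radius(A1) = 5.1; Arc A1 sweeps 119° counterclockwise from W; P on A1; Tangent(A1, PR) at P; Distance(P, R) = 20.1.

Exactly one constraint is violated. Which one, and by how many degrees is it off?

Tangent(A1, PR) at P — off by 4.80°.

S = (0.00, 0.00) ✓; S.y = 0.00, W.y = 0.00 ✓; |SW| = 56.50 ✓; ∠(UW, WS) = 90.00° ✓; |UW| = 5.100 ✓; bearing(U→P) − bearing(U→W) = 119.0° ✓; |UP| = 5.100 ✓; ∠(UP, PR) = 85.20° ✗; |PR| = 20.10 ✓.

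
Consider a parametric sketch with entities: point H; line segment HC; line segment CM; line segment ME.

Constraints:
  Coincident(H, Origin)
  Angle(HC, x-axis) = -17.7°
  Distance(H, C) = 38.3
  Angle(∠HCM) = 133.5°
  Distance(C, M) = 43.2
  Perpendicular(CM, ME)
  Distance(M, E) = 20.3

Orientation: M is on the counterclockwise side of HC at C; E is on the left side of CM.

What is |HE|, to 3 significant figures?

70.0

∠HCM = 133.5°, so CM runs at -17.7° + (180° − 133.5°) = 28.8° from the x-axis; with |CM| = 43.2, M = C + 43.2·(cos 28.8°, sin 28.8°) = (74.3, 9.17). The perpendicularity gives ME at right angles to CM; with |ME| = 20.3 on the left of CM, E = M + 20.3·(-0.482, 0.876) = (64.6, 27.0). Then |HE| = |E − H| = 70.0.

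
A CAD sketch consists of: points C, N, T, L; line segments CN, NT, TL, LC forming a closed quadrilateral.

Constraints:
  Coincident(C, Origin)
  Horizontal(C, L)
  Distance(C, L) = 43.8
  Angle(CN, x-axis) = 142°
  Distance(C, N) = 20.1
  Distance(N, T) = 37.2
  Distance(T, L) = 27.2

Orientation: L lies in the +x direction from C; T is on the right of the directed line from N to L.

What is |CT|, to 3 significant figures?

17.8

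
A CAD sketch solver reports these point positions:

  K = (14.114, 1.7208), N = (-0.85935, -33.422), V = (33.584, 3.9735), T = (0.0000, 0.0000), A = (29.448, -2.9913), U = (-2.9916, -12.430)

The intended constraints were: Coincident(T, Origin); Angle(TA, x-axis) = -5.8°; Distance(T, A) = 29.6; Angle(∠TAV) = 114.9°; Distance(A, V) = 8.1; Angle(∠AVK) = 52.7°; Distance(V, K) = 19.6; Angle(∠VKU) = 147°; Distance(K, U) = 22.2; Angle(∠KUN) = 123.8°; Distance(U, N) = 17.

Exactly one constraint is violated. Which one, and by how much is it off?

Distance(U, N) = 17 — off by 4.10.

T = (0.00, 0.00) ✓; TA at -5.800° ✓; |TA| = 29.60 ✓; ∠TAV = 114.9° ✓; |AV| = 8.100 ✓; ∠AVK = 52.70° ✓; |VK| = 19.60 ✓; ∠VKU = 147.0° ✓; |KU| = 22.20 ✓; ∠KUN = 123.8° ✓; |UN| = 21.10 ✗.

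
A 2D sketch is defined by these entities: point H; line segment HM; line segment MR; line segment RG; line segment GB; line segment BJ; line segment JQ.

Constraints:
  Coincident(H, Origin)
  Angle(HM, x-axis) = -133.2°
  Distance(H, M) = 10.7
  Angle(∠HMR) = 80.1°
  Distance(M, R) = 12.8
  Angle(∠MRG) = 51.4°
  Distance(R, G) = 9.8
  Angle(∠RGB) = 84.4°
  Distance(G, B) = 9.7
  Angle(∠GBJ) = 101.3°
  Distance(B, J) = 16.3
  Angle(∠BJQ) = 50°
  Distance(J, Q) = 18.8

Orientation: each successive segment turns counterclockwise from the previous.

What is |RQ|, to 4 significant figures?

5.343

H is at the origin; HM runs at -133.2° with length 10.7, so M = (-7.325, -7.800). ∠HMR = 80.1° gives MR at -33.30° from the x-axis; with |MR| = 12.8, R = (3.374, -14.83). ∠MRG = 51.4° gives RG at 95.30° from the x-axis; with |RG| = 9.8, G = (2.468, -5.069). ∠RGB = 84.4° gives GB at -169.1° from the x-axis; with |GB| = 9.7, B = (-7.057, -6.904). ∠GBJ = 101.3° gives BJ at -90.40° from the x-axis; with |BJ| = 16.3, J = (-7.170, -23.20). ∠BJQ = 50.0° gives JQ at 39.60° from the x-axis; with |JQ| = 18.8, Q = (7.315, -11.22). Then |RQ| = |Q − R| = 5.343.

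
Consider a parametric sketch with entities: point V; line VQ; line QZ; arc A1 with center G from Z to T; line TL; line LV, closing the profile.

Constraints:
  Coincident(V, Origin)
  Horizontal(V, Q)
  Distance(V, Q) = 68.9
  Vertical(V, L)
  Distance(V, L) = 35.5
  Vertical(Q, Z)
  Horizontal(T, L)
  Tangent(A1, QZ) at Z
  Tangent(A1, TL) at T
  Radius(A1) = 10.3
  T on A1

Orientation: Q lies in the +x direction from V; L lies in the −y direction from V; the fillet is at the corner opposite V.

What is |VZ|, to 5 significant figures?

73.364

The virtual corner opposite V is at (68.900, -35.500). A1 meets QZ tangentially, so GZ is at right angles to QZ and since A1 is tangent to TL there, GT ⟂ TL, with radius 10.3, so the center G sits 10.3 in from both sides at G = (58.600, -25.200). That places the tangent points at Z = (68.900, -25.200) on QZ and T = (58.600, -35.500) on TL. Then |VZ| = |Z − V| = 73.364.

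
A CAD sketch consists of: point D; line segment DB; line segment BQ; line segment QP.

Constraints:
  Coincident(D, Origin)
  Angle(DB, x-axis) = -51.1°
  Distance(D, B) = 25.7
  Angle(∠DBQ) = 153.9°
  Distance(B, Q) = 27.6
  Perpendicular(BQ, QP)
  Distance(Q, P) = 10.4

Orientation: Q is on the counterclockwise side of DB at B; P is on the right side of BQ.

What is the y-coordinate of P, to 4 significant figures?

-41.09

D is at the origin; DB runs at -51.1° with length 25.7, so B = 25.7·(cos -51.1°, sin -51.1°) = (16.14, -20.00). ∠DBQ = 153.9°, so BQ runs at -51.1° + (180° − 153.9°) = -25.00° from the x-axis; with |BQ| = 27.6, Q = B + 27.6·(cos -25.00°, sin -25.00°) = (41.15, -31.67). BQ is perpendicular to QP; with |QP| = 10.4 on the right of BQ, P = Q + 10.4·(-0.4226, -0.9063) = (36.76, -41.09). So P.y = -41.09.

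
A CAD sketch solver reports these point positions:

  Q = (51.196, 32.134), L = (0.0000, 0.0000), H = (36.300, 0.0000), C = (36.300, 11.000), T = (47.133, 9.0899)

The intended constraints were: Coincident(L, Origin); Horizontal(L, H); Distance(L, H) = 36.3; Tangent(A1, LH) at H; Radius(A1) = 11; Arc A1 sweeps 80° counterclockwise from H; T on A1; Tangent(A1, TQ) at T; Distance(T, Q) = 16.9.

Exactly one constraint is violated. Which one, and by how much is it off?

Distance(T, Q) = 16.9 — off by 6.50.

L = (0.00, 0.00) ✓; L.y = 0.00, H.y = 0.00 ✓; |LH| = 36.30 ✓; ∠(CH, HL) = 90.00° ✓; |CH| = 11.00 ✓; bearing(C→T) − bearing(C→H) = 80.00° ✓; |CT| = 11.00 ✓; ∠(CT, TQ) = 90.00° ✓; |TQ| = 23.40 ✗.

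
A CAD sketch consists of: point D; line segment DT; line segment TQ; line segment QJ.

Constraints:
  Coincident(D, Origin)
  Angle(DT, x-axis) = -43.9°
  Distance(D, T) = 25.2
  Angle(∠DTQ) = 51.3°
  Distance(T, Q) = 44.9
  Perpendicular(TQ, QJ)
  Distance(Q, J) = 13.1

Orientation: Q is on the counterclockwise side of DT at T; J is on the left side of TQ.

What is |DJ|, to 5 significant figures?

29.875

∠DTQ = 51.3°, so TQ runs at -43.9° + (180° − 51.3°) = 84.800° from the x-axis; with |TQ| = 44.9, Q = T + 44.9·(cos 84.800°, sin 84.800°) = (22.227, 27.241). TQ ⟂ QJ; with |QJ| = 13.1 on the left of TQ, J = Q + 13.1·(-0.99588, 0.090633) = (9.1812, 28.429). Then |DJ| = |J − D| = 29.875.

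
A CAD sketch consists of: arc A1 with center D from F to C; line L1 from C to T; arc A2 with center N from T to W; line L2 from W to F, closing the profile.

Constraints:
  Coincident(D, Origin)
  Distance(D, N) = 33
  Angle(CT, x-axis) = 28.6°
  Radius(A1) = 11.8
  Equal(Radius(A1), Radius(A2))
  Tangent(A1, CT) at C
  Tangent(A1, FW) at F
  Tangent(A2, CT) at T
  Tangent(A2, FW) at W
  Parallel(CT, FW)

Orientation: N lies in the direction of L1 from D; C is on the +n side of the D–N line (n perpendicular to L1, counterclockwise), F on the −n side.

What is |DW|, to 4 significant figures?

35.05

Tangency of A1 to both parallel lines with radius 11.8 puts C and F at D ± 11.8·n: C = (-5.649, 10.36), F = (5.649, -10.36). Equal radii place T and W the same way about N: T = N + 11.8·n = (23.32, 26.16), W = N − 11.8·n = (34.62, 5.437). Then |DW| = |W − D| = 35.05.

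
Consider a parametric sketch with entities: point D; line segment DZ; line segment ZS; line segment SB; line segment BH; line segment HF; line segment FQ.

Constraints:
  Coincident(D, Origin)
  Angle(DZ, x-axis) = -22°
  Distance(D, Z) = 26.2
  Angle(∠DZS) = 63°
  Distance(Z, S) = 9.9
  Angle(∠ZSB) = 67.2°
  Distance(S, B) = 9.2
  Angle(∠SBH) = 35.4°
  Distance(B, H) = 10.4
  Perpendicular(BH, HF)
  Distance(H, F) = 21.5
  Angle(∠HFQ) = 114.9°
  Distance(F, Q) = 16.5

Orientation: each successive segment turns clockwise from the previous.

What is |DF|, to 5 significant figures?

32.485

D is at the origin; DZ runs at -22.0° with length 26.2, so Z = (24.292, -9.8147). ∠DZS = 63.0° gives ZS at -139.00° from the x-axis; with |ZS| = 9.9, S = (16.821, -16.310). ∠ZSB = 67.2° gives SB at 108.20° from the x-axis; with |SB| = 9.2, B = (13.947, -7.5699). ∠SBH = 35.4° gives BH at -36.400° from the x-axis; with |BH| = 10.4, H = (22.318, -13.741). BH ⟂ HF, so HF runs at -126.40°; with |HF| = 21.5, F = (9.5595, -31.047). Then |DF| = |F − D| = 32.485.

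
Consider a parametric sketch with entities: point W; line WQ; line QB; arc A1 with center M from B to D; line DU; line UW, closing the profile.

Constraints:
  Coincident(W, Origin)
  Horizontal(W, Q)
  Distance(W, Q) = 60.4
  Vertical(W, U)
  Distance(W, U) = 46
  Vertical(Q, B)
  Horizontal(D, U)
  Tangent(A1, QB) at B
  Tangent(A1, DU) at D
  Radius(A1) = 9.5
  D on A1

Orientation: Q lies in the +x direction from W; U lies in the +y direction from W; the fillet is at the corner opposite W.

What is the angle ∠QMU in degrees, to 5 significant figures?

115.16°

W is at the origin; W and Q share the same y with |WQ| = 60.4 and Q on the +x side, so Q = (60.400, 0.0000). W and U share the same x with |WU| = 46.0 and U on the +y side, so U = (0.0000, 46.000). The virtual corner opposite W is at (60.400, 46.000). The tangent condition forces MB to be normal to QB and A1 meets DU tangentially, so MD is at right angles to DU, with radius 9.5, so the center M sits 9.5 in from both sides at M = (50.900, 36.500). Then cos ∠QMU = MQ·MU / (|MQ||MU|), giving 115.16°.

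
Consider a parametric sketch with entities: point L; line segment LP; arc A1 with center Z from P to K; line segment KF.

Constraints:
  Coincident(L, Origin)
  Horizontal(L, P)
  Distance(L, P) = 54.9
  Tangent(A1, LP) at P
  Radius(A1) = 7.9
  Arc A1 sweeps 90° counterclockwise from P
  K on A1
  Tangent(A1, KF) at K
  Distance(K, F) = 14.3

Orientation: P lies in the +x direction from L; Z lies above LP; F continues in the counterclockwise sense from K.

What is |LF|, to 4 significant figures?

66.61

L is at the origin; L and P share the same y with |LP| = 54.9 and P on the +x side, so P = (54.90, 0.000). Tangency of A1 to LP means the radius ZP is perpendicular to LP, so Z = P + (0, 7.9) = (54.90, 7.900). On A1, P sits at bearing -90° from Z; a 90° counterclockwise sweep puts K at bearing 0°, so K = Z + 7.9·(cos 0°, sin 0°) = (62.80, 7.900). Tangency of A1 to KF means the radius ZK is perpendicular to KF, so KF runs along (−sin 0°, cos 0°); with |KF| = 14.3, F = (62.80, 22.20). Then |LF| = |F − L| = 66.61.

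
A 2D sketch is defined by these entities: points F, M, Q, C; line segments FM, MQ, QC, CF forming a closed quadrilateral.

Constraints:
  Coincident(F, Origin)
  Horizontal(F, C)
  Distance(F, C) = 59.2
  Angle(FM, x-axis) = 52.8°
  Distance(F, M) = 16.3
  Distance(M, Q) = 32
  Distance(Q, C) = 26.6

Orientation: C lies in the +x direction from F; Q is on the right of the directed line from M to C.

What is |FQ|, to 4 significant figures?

34.85

F is at the origin; F and C share the same y with |FC| = 59.2 and C in +x, so C = (59.2, 0). FM runs at 52.8° with |FM| = 16.3, so M = (9.855, 12.98). Q is determined by |MQ| = 32.0 and |QC| = 26.6 together: it lies at the intersection of circle(M, 32.0) and circle(C, 26.6). With |MC| = 51.02, the foot of the radical line on MC is 28.61 from M and the perpendicular offset is √(32.0² − 28.61²) = 14.33. Taking the right-of-MC solution: Q = (33.88, -8.154).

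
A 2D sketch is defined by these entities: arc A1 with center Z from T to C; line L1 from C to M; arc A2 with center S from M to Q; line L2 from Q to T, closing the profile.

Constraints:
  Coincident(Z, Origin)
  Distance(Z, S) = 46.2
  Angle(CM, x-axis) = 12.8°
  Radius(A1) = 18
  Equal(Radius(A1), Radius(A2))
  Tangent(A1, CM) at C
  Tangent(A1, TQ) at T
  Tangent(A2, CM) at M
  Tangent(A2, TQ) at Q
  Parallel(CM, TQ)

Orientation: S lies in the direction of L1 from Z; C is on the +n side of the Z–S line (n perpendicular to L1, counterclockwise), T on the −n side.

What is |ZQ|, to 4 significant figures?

49.58

Tangency of A1 to both parallel lines with radius 18.0 puts C and T at Z ± 18.0·n: C = (-3.988, 17.55), T = (3.988, -17.55). Equal radii place M and Q the same way about S: M = S + 18.0·n = (41.06, 27.79), Q = S − 18.0·n = (49.04, -7.317). Then |ZQ| = |Q − Z| = 49.58.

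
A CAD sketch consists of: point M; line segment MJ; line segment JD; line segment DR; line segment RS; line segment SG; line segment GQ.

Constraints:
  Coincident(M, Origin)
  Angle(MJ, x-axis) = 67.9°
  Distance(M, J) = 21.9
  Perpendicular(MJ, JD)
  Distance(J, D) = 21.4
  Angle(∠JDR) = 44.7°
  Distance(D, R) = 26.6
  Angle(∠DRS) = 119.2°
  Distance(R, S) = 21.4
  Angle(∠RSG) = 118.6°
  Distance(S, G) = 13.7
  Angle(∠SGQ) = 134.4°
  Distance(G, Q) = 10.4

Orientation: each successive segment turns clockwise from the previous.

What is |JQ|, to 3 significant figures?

18.0

M is at the origin; MJ runs at 67.9° with length 21.9, so J = (8.24, 20.3). The perpendicularity gives JD at right angles to MJ, so JD runs at -22.1°; with |JD| = 21.4, D = (28.1, 12.2). ∠JDR = 44.7° gives DR at -157° from the x-axis; with |DR| = 26.6, R = (3.51, 2.02). ∠DRS = 119.2° gives RS at 142° from the x-axis; with |RS| = 21.4, S = (-13.3, 15.3). ∠RSG = 118.6° gives SG at 80.4° from the x-axis; with |SG| = 13.7, G = (-11.0, 28.8). ∠SGQ = 134.4° gives GQ at 34.8° from the x-axis; with |GQ| = 10.4, Q = (-2.48, 34.7). Then |JQ| = |Q − J| = 18.0.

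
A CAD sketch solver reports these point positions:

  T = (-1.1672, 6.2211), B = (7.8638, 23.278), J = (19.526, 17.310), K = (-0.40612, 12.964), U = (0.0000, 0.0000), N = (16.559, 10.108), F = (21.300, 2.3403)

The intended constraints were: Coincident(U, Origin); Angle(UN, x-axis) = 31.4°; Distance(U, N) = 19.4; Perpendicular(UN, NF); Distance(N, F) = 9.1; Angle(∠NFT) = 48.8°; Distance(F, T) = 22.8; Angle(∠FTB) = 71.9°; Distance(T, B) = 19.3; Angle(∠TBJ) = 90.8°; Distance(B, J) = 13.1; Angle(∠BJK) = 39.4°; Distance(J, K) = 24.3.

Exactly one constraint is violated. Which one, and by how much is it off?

Distance(J, K) = 24.3 — off by 3.90.

U = (0.00, 0.00) ✓; UN at 31.40° ✓; |UN| = 19.40 ✓; ∠(UN, NF) = 90.00° ✓; |NF| = 9.100 ✓; ∠NFT = 48.80° ✓; |FT| = 22.80 ✓; ∠FTB = 71.90° ✓; |TB| = 19.30 ✓; ∠TBJ = 90.80° ✓; |BJ| = 13.10 ✓; ∠BJK = 39.40° ✓; |JK| = 20.40 ✗.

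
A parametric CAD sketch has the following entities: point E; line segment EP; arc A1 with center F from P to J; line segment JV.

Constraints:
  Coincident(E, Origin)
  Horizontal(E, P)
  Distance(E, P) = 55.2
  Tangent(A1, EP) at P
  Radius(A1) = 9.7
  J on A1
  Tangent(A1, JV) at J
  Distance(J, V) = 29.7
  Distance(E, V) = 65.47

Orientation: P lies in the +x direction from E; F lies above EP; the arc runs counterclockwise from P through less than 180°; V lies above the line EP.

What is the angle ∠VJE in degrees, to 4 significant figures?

76.92°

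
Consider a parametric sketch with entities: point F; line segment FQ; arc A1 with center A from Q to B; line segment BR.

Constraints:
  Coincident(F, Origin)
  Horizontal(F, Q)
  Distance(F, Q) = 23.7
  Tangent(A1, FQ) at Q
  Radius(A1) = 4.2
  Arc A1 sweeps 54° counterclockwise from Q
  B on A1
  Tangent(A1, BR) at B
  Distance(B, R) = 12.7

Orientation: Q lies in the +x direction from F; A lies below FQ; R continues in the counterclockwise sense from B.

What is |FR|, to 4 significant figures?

17.58

On A1, Q sits at bearing 90° from A; a 54° counterclockwise sweep puts B at bearing 144°, so B = A + 4.2·(cos 144°, sin 144°) = (20.30, -1.731). A1 meets BR tangentially, so AB is at right angles to BR, so BR runs along (−sin 144°, cos 144°); with |BR| = 12.7, R = (12.84, -12.01). Then |FR| = |R − F| = 17.58.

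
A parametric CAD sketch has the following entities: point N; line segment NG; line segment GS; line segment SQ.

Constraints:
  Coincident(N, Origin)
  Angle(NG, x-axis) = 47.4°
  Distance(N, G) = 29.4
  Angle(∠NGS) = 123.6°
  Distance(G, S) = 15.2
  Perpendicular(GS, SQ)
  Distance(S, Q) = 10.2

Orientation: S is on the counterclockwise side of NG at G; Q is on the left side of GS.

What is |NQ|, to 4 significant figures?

34.56

N is at the origin; NG runs at 47.4° with length 29.4, so G = 29.4·(cos 47.4°, sin 47.4°) = (19.90, 21.64). ∠NGS = 123.6°, so GS runs at 47.4° + (180° − 123.6°) = 103.8° from the x-axis; with |GS| = 15.2, S = G + 15.2·(cos 103.8°, sin 103.8°) = (16.27, 36.40). The perpendicularity gives SQ at right angles to GS; with |SQ| = 10.2 on the left of GS, Q = S + 10.2·(-0.9711, -0.2385) = (6.369, 33.97). Then |NQ| = |Q − N| = 34.56.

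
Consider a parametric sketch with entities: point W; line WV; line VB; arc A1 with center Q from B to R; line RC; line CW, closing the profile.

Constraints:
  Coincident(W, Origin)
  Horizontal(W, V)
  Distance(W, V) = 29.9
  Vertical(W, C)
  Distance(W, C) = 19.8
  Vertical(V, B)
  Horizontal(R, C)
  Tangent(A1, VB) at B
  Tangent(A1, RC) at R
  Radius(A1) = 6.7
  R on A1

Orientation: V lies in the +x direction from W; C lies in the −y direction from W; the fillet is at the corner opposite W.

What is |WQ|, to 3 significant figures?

26.6

WC is vertical with |WC| = 19.8 and C on the −y side, so C = (0.00, -19.8). The virtual corner opposite W is at (29.9, -19.8). Since A1 is tangent to VB there, QB ⟂ VB and since A1 is tangent to RC there, QR ⟂ RC, with radius 6.7, so the center Q sits 6.7 in from both sides at Q = (23.2, -13.1). Then |WQ| = |Q − W| = 26.6.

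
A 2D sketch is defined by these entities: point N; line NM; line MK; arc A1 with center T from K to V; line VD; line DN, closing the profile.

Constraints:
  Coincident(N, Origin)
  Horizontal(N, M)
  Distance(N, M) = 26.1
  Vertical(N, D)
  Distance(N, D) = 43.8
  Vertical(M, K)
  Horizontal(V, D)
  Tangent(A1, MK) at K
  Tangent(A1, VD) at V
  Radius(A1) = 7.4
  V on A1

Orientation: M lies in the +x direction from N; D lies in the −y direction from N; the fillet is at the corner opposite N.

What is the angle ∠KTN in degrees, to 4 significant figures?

117.2°

N is at the origin; NM is horizontal with |NM| = 26.1 and M on the +x side, so M = (26.10, 0.000). N and D share the same x with |ND| = 43.8 and D on the −y side, so D = (0.000, -43.80). The virtual corner opposite N is at (26.10, -43.80). Tangency of A1 to MK means the radius TK is perpendicular to MK and since A1 is tangent to VD there, TV ⟂ VD, with radius 7.4, so the center T sits 7.4 in from both sides at T = (18.70, -36.40). That places the tangent points at K = (26.10, -36.40) on MK and V = (18.70, -43.80) on VD. Then cos ∠KTN = TK·TN / (|TK||TN|), giving 117.2°.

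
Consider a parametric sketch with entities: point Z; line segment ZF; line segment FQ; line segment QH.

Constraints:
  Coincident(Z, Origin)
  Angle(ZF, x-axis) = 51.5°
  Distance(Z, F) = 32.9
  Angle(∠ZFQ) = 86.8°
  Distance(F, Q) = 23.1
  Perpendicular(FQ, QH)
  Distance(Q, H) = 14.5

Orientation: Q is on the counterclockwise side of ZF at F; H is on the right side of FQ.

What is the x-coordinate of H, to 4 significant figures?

10.01

Z is at the origin; ZF runs at 51.5° with length 32.9, so F = 32.9·(cos 51.5°, sin 51.5°) = (20.48, 25.75). ∠ZFQ = 86.8°, so FQ runs at 51.5° + (180° − 86.8°) = 144.7° from the x-axis; with |FQ| = 23.1, Q = F + 23.1·(cos 144.7°, sin 144.7°) = (1.628, 39.10). FQ ⟂ QH; with |QH| = 14.5 on the right of FQ, H = Q + 14.5·(0.5779, 0.8161) = (10.01, 50.93). So H.x = 10.01.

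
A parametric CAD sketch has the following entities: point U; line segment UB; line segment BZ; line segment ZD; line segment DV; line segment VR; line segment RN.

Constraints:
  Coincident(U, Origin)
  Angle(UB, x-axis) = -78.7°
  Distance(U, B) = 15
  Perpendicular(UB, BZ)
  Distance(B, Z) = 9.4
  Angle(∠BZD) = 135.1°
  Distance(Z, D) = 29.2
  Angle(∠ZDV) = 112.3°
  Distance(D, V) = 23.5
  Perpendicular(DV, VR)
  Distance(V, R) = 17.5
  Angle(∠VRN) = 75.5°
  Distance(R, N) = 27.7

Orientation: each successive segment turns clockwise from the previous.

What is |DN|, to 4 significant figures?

11.07

U is at the origin; UB runs at -78.7° with length 15.0, so B = (2.939, -14.71). UB ⟂ BZ, so BZ runs at -168.7°; with |BZ| = 9.4, Z = (-6.279, -16.55). ∠BZD = 135.1° gives ZD at 146.4° from the x-axis; with |ZD| = 29.2, D = (-30.60, -0.3921). ∠ZDV = 112.3° gives DV at 78.70° from the x-axis; with |DV| = 23.5, V = (-26.00, 22.65). DV ⟂ VR, so VR runs at -11.30°; with |VR| = 17.5, R = (-8.834, 19.22). ∠VRN = 75.5° gives RN at -115.8° from the x-axis; with |RN| = 27.7, N = (-20.89, -5.716). Then |DN| = |N − D| = 11.07.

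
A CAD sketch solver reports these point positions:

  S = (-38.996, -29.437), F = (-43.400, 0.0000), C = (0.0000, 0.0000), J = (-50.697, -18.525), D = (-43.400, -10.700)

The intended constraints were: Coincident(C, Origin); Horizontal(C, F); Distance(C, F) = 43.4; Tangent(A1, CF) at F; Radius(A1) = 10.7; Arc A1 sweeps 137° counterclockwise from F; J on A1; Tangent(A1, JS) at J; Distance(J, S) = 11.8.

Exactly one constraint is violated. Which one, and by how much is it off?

Distance(J, S) = 11.8 — off by 4.20.

C = (0.00, 0.00) ✓; C.y = 0.00, F.y = 0.00 ✓; |CF| = 43.40 ✓; ∠(DF, FC) = 90.00° ✓; |DF| = 10.70 ✓; bearing(D→J) − bearing(D→F) = 137.0° ✓; |DJ| = 10.70 ✓; ∠(DJ, JS) = 90.00° ✓; |JS| = 16.00 ✗.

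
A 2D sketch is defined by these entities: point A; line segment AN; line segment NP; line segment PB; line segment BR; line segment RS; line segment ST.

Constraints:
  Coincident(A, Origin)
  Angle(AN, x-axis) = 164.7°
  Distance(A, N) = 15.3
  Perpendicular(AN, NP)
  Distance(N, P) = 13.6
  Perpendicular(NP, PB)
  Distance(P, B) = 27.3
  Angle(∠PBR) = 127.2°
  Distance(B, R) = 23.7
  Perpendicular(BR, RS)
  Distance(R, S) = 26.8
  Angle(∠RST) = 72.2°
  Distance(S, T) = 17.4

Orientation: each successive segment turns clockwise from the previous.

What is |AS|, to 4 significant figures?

22.05

A is at the origin; AN runs at 164.7° with length 15.3, so N = (-14.76, 4.037). AN is perpendicular to NP, so NP runs at 74.70°; with |NP| = 13.6, P = (-11.17, 17.16). NP is perpendicular to PB, so PB runs at -15.30°; with |PB| = 27.3, B = (15.16, 9.952). ∠PBR = 127.2° gives BR at -68.10° from the x-axis; with |BR| = 23.7, R = (24.00, -12.04). BR ⟂ RS, so RS runs at -158.1°; with |RS| = 26.8, S = (-0.8628, -22.03). Then |AS| = |S − A| = 22.05.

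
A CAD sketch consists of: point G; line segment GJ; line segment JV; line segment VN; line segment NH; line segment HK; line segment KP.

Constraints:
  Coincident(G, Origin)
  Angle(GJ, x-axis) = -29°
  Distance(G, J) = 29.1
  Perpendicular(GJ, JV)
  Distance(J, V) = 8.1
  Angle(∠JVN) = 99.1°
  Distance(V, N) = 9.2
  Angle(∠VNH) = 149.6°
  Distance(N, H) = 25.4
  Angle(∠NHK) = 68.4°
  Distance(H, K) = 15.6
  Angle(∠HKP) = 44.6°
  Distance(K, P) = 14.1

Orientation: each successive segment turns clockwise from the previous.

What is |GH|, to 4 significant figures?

3.664

G is at the origin; GJ runs at -29.0° with length 29.1, so J = (25.45, -14.11). The perpendicularity gives JV at right angles to GJ, so JV runs at -119.0°; with |JV| = 8.1, V = (21.52, -21.19). ∠JVN = 99.1° gives VN at 160.1° from the x-axis; with |VN| = 9.2, N = (12.87, -18.06). ∠VNH = 149.6° gives NH at 129.7° from the x-axis; with |NH| = 25.4, H = (-3.351, 1.482). Then |GH| = |H − G| = 3.664.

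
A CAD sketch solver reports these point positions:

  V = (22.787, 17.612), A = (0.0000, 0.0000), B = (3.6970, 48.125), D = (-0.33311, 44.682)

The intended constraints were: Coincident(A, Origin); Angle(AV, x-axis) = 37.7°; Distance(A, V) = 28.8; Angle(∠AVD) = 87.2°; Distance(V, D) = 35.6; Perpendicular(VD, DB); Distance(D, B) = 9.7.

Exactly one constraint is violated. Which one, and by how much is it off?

Distance(D, B) = 9.7 — off by 4.40.

A = (0.00, 0.00) ✓; AV at 37.70° ✓; |AV| = 28.80 ✓; ∠AVD = 87.20° ✓; |VD| = 35.60 ✓; ∠(VD, DB) = 89.99° ✓; |DB| = 5.301 ✗.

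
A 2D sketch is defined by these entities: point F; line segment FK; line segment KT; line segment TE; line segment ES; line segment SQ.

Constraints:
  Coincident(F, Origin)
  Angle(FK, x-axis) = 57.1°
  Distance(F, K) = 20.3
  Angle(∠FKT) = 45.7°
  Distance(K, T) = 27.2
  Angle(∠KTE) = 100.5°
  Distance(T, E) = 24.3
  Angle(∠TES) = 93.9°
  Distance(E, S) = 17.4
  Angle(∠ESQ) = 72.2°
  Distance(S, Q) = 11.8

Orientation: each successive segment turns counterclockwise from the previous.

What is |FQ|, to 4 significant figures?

2.311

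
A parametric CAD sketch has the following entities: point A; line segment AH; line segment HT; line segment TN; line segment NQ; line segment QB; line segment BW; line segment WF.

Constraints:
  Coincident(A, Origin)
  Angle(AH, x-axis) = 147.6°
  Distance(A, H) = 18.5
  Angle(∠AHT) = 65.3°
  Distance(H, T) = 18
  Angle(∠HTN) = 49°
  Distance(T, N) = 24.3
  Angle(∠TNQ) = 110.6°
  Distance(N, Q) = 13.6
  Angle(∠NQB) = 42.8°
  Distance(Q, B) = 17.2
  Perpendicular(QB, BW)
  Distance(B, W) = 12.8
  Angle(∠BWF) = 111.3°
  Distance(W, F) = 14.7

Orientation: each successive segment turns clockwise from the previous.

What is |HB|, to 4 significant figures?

8.763

A is at the origin; AH runs at 147.6° with length 18.5, so H = (-15.62, 9.913). ∠AHT = 65.3° gives HT at 32.90° from the x-axis; with |HT| = 18.0, T = (-0.5069, 19.69). ∠HTN = 49.0° gives TN at -98.10° from the x-axis; with |TN| = 24.3, N = (-3.931, -4.368). ∠TNQ = 110.6° gives NQ at -167.5° from the x-axis; with |NQ| = 13.6, Q = (-17.21, -7.311). ∠NQB = 42.8° gives QB at 55.30° from the x-axis; with |QB| = 17.2, B = (-7.417, 6.830). Then |HB| = |B − H| = 8.763.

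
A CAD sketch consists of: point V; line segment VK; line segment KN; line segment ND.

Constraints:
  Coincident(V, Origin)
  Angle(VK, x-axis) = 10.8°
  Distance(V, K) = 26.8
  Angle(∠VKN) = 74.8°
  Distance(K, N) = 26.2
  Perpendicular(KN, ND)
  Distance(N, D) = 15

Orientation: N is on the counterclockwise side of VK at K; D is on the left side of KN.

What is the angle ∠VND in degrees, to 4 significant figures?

36.55°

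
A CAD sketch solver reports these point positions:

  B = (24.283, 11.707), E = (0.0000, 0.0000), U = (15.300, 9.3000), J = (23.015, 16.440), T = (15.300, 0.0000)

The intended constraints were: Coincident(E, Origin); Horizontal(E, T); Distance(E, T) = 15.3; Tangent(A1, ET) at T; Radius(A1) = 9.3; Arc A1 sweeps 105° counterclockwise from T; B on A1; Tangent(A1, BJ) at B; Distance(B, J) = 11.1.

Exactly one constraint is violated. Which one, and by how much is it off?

Distance(B, J) = 11.1 — off by 6.20.

E = (0.00, 0.00) ✓; E.y = 0.00, T.y = 0.00 ✓; |ET| = 15.30 ✓; ∠(UT, TE) = 90.00° ✓; |UT| = 9.300 ✓; bearing(U→B) − bearing(U→T) = 105.0° ✓; |UB| = 9.300 ✓; ∠(UB, BJ) = 90.00° ✓; |BJ| = 4.900 ✗.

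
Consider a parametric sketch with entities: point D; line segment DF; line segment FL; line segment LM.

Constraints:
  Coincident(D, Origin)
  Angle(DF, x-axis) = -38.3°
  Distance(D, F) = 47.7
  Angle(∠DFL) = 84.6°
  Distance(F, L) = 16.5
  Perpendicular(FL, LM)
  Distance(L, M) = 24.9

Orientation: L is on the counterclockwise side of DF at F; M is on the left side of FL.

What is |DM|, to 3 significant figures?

25.6

∠DFL = 84.6°, so FL runs at -38.3° + (180° − 84.6°) = 57.1° from the x-axis; with |FL| = 16.5, L = F + 16.5·(cos 57.1°, sin 57.1°) = (46.4, -15.7). The perpendicularity gives LM at right angles to FL; with |LM| = 24.9 on the left of FL, M = L + 24.9·(-0.840, 0.543) = (25.5, -2.18). Then |DM| = |M − D| = 25.6.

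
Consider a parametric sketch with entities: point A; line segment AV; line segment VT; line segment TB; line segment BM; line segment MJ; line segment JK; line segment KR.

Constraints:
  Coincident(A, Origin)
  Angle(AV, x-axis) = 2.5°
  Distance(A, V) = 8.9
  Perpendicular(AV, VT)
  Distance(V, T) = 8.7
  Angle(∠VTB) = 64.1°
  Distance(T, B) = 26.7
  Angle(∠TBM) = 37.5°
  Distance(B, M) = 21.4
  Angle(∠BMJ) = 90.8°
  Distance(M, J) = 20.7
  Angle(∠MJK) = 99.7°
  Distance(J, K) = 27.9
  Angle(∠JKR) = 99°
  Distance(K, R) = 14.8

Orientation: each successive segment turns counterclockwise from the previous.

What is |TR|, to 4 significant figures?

32.17

∠MJK = 99.7° gives JK at 160.4° from the x-axis; with |JK| = 27.9, K = (-16.57, 22.75). ∠JKR = 99.0° gives KR at -118.6° from the x-axis; with |KR| = 14.8, R = (-23.65, 9.753). Then |TR| = |R − T| = 32.17.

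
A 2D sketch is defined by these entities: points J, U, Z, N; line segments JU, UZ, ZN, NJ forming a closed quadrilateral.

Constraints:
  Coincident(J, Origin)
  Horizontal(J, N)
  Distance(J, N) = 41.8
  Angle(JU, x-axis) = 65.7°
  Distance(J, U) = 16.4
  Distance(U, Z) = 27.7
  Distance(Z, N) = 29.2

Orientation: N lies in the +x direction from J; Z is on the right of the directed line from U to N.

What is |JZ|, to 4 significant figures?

18.88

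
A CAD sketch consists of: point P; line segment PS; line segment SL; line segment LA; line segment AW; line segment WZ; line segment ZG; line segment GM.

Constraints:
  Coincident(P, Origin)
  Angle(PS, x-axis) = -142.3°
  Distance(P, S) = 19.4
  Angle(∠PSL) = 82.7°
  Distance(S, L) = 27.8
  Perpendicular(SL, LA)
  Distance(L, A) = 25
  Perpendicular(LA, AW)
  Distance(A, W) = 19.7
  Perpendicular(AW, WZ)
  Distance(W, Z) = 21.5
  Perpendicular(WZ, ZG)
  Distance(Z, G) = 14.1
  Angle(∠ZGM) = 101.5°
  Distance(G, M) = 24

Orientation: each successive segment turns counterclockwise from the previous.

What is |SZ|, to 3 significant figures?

8.82

P is at the origin; PS runs at -142.3° with length 19.4, so S = (-15.3, -11.9). ∠PSL = 82.7° gives SL at -45.0° from the x-axis; with |SL| = 27.8, L = (4.31, -31.5). SL is perpendicular to LA, so LA runs at 45.0°; with |LA| = 25.0, A = (22.0, -13.8). LA ⟂ AW, so AW runs at 135°; with |AW| = 19.7, W = (8.06, 0.0865). AW is perpendicular to WZ, so WZ runs at -135°; with |WZ| = 21.5, Z = (-7.15, -15.1). Then |SZ| = |Z − S| = 8.82.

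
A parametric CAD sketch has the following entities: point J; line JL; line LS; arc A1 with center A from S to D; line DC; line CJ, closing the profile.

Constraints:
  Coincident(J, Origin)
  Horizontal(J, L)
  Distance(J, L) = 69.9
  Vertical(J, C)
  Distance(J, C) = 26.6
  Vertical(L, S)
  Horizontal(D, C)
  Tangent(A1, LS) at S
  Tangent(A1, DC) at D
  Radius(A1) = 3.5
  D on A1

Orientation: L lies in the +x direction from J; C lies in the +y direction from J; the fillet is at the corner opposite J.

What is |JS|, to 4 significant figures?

73.62

The virtual corner opposite J is at (69.90, 26.60). Tangency of A1 to LS means the radius AS is perpendicular to LS and tangency of A1 to DC means the radius AD is perpendicular to DC, with radius 3.5, so the center A sits 3.5 in from both sides at A = (66.40, 23.10). That places the tangent points at S = (69.90, 23.10) on LS and D = (66.40, 26.60) on DC. Then |JS| = |S − J| = 73.62.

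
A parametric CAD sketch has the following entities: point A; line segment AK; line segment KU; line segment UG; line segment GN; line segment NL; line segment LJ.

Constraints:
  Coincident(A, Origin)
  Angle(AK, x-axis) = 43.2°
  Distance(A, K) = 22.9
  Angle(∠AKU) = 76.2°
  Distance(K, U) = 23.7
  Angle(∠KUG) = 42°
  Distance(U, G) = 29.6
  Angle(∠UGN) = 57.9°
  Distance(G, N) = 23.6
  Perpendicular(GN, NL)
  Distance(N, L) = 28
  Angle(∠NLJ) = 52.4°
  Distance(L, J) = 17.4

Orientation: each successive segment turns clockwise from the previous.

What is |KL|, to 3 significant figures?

26.5

A is at the origin; AK runs at 43.2° with length 22.9, so K = (16.7, 15.7). ∠AKU = 76.2° gives KU at -60.6° from the x-axis; with |KU| = 23.7, U = (28.3, -4.97). ∠KUG = 42.0° gives UG at 161° from the x-axis; with |UG| = 29.6, G = (0.274, 4.47). ∠UGN = 57.9° gives GN at 39.3° from the x-axis; with |GN| = 23.6, N = (18.5, 19.4). GN ⟂ NL, so NL runs at -50.7°; with |NL| = 28.0, L = (36.3, -2.25). Then |KL| = |L − K| = 26.5.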